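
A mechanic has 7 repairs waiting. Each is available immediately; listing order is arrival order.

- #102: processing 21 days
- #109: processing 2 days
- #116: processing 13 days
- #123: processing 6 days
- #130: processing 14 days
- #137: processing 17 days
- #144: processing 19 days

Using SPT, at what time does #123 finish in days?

8

SPT (increasing processing time): #109 #123 #116 #130 #137 #144 #102.
#109: 0→2
#123: 2→8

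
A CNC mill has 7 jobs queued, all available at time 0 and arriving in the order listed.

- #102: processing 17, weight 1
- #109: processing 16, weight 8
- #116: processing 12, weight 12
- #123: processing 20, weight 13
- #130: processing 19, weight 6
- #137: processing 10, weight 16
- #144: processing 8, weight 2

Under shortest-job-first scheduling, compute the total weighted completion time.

SPT (increasing processing time): #144 #137 #116 #109 #102 #130 #123.
#144: finishes 8, weight 2, w·C = 16
#137: finishes 18, weight 16, w·C = 288
#116: finishes 30, weight 12, w·C = 360
#109: finishes 46, weight 8, w·C = 368
#102: finishes 63, weight 1, w·C = 63
#130: finishes 82, weight 6, w·C = 492
#123: finishes 102, weight 13, w·C = 1326
Sum = 16+288+360+368+63+492+1326 = 2913.

2913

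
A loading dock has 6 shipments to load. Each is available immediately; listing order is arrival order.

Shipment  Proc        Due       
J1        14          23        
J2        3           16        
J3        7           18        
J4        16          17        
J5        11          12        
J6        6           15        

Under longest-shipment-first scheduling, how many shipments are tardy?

5

LPT (decreasing processing time): J4 J1 J5 J3 J6 J2.
J4: 0→16, due 17, tardiness 0
J1: 16→30, due 23, tardiness 7
J5: 30→41, due 12, tardiness 29
J3: 41→48, due 18, tardiness 30
J6: 48→54, due 15, tardiness 39
J2: 54→57, due 16, tardiness 41
Late shipments: 5.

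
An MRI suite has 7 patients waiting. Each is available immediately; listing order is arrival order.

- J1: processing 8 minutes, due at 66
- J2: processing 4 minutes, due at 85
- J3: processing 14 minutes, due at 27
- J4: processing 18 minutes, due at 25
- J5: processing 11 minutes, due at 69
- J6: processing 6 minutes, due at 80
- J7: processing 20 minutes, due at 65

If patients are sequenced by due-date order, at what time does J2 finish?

EDD (increasing due date): J4 J3 J7 J1 J5 J6 J2.
J4: 0→18
J3: 18→32
J7: 32→52
J1: 52→60
J5: 60→71
J6: 71→77
J2: 77→81

81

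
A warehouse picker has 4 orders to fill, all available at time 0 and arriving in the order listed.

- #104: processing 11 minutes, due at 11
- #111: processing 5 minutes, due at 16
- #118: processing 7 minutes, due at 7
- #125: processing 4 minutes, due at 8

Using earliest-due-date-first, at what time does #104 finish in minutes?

22

EDD (increasing due date): #118 #125 #104 #111.
#118: 0→7
#125: 7→11
#104: 11→22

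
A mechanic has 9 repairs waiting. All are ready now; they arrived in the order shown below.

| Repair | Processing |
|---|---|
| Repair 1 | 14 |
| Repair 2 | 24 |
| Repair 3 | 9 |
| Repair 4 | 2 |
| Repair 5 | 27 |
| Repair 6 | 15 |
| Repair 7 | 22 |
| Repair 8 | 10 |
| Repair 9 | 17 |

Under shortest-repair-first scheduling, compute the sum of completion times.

528

SPT (increasing processing time): Repair 4 Repair 3 Repair 8 Repair 1 Repair 6 Repair 9 Repair 7 Repair 2 Repair 5.
Repair 4: 0→2
Repair 3: 2→11
Repair 8: 11→21
Repair 1: 21→35
Repair 6: 35→50
Repair 9: 50→67
Repair 7: 67→89
Repair 2: 89→113
Repair 5: 113→140
Sum = 2+11+21+35+50+67+89+113+140 = 528.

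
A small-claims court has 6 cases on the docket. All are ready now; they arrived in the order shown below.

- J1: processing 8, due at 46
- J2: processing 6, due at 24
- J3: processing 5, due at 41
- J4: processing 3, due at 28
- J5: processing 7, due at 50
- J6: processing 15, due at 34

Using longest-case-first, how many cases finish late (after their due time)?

LPT (decreasing processing time): J6 J1 J5 J2 J3 J4.
J6: 0→15, due 34, tardiness 0
J1: 15→23, due 46, tardiness 0
J5: 23→30, due 50, tardiness 0
J2: 30→36, due 24, tardiness 12
J3: 36→41, due 41, tardiness 0
J4: 41→44, due 28, tardiness 16
Late cases: 2.

2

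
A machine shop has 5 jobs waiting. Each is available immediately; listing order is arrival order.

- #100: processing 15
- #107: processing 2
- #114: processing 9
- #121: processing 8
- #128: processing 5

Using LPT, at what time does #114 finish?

24

LPT (decreasing processing time): #100 #114 #121 #128 #107.
#100: 0→15
#114: 15→24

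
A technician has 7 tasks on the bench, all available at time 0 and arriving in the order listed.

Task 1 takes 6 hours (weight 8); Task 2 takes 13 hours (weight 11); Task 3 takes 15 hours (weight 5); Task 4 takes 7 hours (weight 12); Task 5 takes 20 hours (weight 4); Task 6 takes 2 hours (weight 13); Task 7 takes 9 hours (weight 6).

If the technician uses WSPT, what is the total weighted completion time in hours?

WSPT (decreasing weight/processing-time ratio): Task 6 Task 4 Task 1 Task 2 Task 7 Task 3 Task 5.
Task 6: finishes 2, weight 13, w·C = 26
Task 4: finishes 9, weight 12, w·C = 108
Task 1: finishes 15, weight 8, w·C = 120
Task 2: finishes 28, weight 11, w·C = 308
Task 7: finishes 37, weight 6, w·C = 222
Task 3: finishes 52, weight 5, w·C = 260
Task 5: finishes 72, weight 4, w·C = 288
Sum = 26+108+120+308+222+260+288 = 1332.

1332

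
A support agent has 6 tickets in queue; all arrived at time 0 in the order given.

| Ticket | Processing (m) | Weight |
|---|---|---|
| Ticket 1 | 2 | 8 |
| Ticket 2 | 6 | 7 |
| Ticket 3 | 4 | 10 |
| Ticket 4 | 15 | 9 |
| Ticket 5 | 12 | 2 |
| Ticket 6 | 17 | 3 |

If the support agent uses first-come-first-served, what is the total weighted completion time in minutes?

681

FIFO (arrival order): Ticket 1 Ticket 2 Ticket 3 Ticket 4 Ticket 5 Ticket 6.
Ticket 1: finishes 2, weight 8, w·C = 16
Ticket 2: finishes 8, weight 7, w·C = 56
Ticket 3: finishes 12, weight 10, w·C = 120
Ticket 4: finishes 27, weight 9, w·C = 243
Ticket 5: finishes 39, weight 2, w·C = 78
Ticket 6: finishes 56, weight 3, w·C = 168
Sum = 16+56+120+243+78+168 = 681.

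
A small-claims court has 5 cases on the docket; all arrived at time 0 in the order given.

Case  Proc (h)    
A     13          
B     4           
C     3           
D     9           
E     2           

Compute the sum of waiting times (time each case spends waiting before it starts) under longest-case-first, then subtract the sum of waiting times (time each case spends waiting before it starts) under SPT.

LPT (decreasing processing time): A D B C E.
A: waits 0, runs 0→13
D: waits 13, runs 13→22
B: waits 22, runs 22→26
C: waits 26, runs 26→29
E: waits 29, runs 29→31
Sum = 0+13+22+26+29 = 90.
SPT (increasing processing time): E C B D A.
E: waits 0, runs 0→2
C: waits 2, runs 2→5
B: waits 5, runs 5→9
D: waits 9, runs 9→18
A: waits 18, runs 18→31
Sum = 0+2+5+9+18 = 34.
Difference = 90 − 34 = 56.

56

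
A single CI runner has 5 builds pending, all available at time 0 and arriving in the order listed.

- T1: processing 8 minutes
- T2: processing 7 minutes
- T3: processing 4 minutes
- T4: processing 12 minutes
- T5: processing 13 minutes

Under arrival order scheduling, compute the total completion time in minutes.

FIFO (arrival order): T1 T2 T3 T4 T5.
T1: 0→8
T2: 8→15
T3: 15→19
T4: 19→31
T5: 31→44
Sum = 8+15+19+31+44 = 117.

117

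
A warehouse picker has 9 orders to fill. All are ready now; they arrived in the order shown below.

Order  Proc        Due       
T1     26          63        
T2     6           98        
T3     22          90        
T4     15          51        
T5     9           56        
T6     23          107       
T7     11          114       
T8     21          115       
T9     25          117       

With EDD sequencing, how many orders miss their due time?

EDD (increasing due date): T4 T5 T1 T3 T2 T6 T7 T8 T9.
T4: 0→15, due 51, tardiness 0
T5: 15→24, due 56, tardiness 0
T1: 24→50, due 63, tardiness 0
T3: 50→72, due 90, tardiness 0
T2: 72→78, due 98, tardiness 0
T6: 78→101, due 107, tardiness 0
T7: 101→112, due 114, tardiness 0
T8: 112→133, due 115, tardiness 18
T9: 133→158, due 117, tardiness 41
Late orders: 2.

2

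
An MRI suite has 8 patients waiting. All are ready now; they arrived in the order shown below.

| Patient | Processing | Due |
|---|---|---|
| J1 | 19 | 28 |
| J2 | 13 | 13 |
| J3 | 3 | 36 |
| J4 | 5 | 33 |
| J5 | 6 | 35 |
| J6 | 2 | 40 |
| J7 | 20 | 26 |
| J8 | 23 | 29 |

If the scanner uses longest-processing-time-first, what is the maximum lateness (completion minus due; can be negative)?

62

LPT (decreasing processing time): J8 J7 J1 J2 J5 J4 J3 J6.
J8: 0→23, due 29, lateness -6
J7: 23→43, due 26, lateness 17
J1: 43→62, due 28, lateness 34
J2: 62→75, due 13, lateness 62
J5: 75→81, due 35, lateness 46
J4: 81→86, due 33, lateness 53
J3: 86→89, due 36, lateness 53
J6: 89→91, due 40, lateness 51
Maximum = 62.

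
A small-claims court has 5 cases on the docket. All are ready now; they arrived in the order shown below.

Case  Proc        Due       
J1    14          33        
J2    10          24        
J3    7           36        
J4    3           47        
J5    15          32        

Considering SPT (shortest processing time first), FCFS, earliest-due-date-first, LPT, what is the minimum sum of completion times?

SPT (increasing processing time): J4 J3 J2 J1 J5.
J4: 0→3
J3: 3→10
J2: 10→20
J1: 20→34
J5: 34→49
Sum = 3+10+20+34+49 = 116.
FIFO (arrival order): J1 J2 J3 J4 J5.
J1: 0→14
J2: 14→24
J3: 24→31
J4: 31→34
J5: 34→49
Sum = 14+24+31+34+49 = 152.
EDD (increasing due date): J2 J5 J1 J3 J4.
J2: 0→10
J5: 10→25
J1: 25→39
J3: 39→46
J4: 46→49
Sum = 10+25+39+46+49 = 169.
LPT (decreasing processing time): J5 J1 J2 J3 J4.
J5: 0→15
J1: 15→29
J2: 29→39
J3: 39→46
J4: 46→49
Sum = 15+29+39+46+49 = 178.
SPT 116, FIFO 152, EDD 169, LPT 178 → minimum 116.

116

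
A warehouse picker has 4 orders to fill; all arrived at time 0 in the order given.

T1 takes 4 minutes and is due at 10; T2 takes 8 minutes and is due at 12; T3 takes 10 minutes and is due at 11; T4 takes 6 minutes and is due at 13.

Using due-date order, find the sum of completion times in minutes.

68

EDD (increasing due date): T1 T3 T2 T4.
T1: 0→4
T3: 4→14
T2: 14→22
T4: 22→28
Sum = 4+14+22+28 = 68.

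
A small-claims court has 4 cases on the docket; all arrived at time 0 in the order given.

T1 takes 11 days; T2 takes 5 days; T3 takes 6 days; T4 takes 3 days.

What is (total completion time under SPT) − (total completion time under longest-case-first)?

-25

SPT (increasing processing time): T4 T2 T3 T1.
T4: 0→3
T2: 3→8
T3: 8→14
T1: 14→25
Sum = 3+8+14+25 = 50.
LPT (decreasing processing time): T1 T3 T2 T4.
T1: 0→11
T3: 11→17
T2: 17→22
T4: 22→25
Sum = 11+17+22+25 = 75.
Difference = 50 − 75 = -25.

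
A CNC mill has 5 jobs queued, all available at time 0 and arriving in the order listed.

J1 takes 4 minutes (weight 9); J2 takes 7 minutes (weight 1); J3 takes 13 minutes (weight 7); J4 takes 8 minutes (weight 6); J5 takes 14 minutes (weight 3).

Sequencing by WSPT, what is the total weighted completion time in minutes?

WSPT (decreasing weight/processing-time ratio): J1 J4 J3 J5 J2.
J1: finishes 4, weight 9, w·C = 36
J4: finishes 12, weight 6, w·C = 72
J3: finishes 25, weight 7, w·C = 175
J5: finishes 39, weight 3, w·C = 117
J2: finishes 46, weight 1, w·C = 46
Sum = 36+72+175+117+46 = 446.

446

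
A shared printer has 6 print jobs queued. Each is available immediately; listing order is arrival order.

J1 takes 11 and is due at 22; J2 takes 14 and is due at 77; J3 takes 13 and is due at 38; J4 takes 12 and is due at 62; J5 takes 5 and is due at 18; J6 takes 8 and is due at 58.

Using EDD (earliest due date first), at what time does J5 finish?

5

EDD (increasing due date): J5 J1 J3 J6 J4 J2.
J5: 0→5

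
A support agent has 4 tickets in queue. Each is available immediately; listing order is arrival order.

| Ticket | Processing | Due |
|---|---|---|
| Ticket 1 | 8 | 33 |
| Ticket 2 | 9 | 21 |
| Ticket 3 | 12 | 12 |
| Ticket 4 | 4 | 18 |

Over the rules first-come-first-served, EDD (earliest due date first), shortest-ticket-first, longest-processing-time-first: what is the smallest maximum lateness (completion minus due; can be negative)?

FIFO (arrival order): Ticket 1 Ticket 2 Ticket 3 Ticket 4.
Ticket 1: 0→8, due 33, lateness -25
Ticket 2: 8→17, due 21, lateness -4
Ticket 3: 17→29, due 12, lateness 17
Ticket 4: 29→33, due 18, lateness 15
Maximum = 17.
EDD (increasing due date): Ticket 3 Ticket 4 Ticket 2 Ticket 1.
Ticket 3: 0→12, due 12, lateness 0
Ticket 4: 12→16, due 18, lateness -2
Ticket 2: 16→25, due 21, lateness 4
Ticket 1: 25→33, due 33, lateness 0
Maximum = 4.
SPT (increasing processing time): Ticket 4 Ticket 1 Ticket 2 Ticket 3.
Ticket 4: 0→4, due 18, lateness -14
Ticket 1: 4→12, due 33, lateness -21
Ticket 2: 12→21, due 21, lateness 0
Ticket 3: 21→33, due 12, lateness 21
Maximum = 21.
LPT (decreasing processing time): Ticket 3 Ticket 2 Ticket 1 Ticket 4.
Ticket 3: 0→12, due 12, lateness 0
Ticket 2: 12→21, due 21, lateness 0
Ticket 1: 21→29, due 33, lateness -4
Ticket 4: 29→33, due 18, lateness 15
Maximum = 15.
FIFO 17, EDD 4, SPT 21, LPT 15 → minimum 4.

4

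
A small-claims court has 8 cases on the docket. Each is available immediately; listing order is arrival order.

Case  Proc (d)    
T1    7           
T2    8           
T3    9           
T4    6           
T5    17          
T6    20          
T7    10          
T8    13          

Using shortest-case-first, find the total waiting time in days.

233

SPT (increasing processing time): T4 T1 T2 T3 T7 T8 T5 T6.
T4: waits 0, runs 0→6
T1: waits 6, runs 6→13
T2: waits 13, runs 13→21
T3: waits 21, runs 21→30
T7: waits 30, runs 30→40
T8: waits 40, runs 40→53
T5: waits 53, runs 53→70
T6: waits 70, runs 70→90
Sum = 0+6+13+21+30+40+53+70 = 233.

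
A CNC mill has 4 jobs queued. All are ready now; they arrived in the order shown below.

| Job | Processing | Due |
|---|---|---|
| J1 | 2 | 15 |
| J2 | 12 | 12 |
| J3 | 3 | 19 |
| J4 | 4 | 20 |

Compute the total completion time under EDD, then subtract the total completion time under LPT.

-4

EDD (increasing due date): J2 J1 J3 J4.
J2: 0→12
J1: 12→14
J3: 14→17
J4: 17→21
Sum = 12+14+17+21 = 64.
LPT (decreasing processing time): J2 J4 J3 J1.
J2: 0→12
J4: 12→16
J3: 16→19
J1: 19→21
Sum = 12+16+19+21 = 68.
Difference = 64 − 68 = -4.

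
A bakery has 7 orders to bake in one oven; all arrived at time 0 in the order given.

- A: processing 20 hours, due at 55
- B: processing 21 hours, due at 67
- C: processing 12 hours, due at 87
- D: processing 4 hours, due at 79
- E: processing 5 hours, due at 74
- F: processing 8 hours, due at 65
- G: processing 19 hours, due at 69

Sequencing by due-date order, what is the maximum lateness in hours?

EDD (increasing due date): A F B G E D C.
A: 0→20, due 55, lateness -35
F: 20→28, due 65, lateness -37
B: 28→49, due 67, lateness -18
G: 49→68, due 69, lateness -1
E: 68→73, due 74, lateness -1
D: 73→77, due 79, lateness -2
C: 77→89, due 87, lateness 2
Maximum = 2.

2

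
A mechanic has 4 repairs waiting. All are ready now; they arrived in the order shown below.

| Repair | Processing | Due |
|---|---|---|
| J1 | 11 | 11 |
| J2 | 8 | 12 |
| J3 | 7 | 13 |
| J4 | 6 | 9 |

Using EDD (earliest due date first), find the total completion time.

EDD (increasing due date): J4 J1 J2 J3.
J4: 0→6
J1: 6→17
J2: 17→25
J3: 25→32
Sum = 6+17+25+32 = 80.

80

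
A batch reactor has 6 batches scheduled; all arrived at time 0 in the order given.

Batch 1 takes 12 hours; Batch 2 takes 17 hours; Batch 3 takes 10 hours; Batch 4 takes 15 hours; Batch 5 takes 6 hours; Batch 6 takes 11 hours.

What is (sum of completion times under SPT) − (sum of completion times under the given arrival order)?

SPT (increasing processing time): Batch 5 Batch 3 Batch 6 Batch 1 Batch 4 Batch 2.
Batch 5: 0→6
Batch 3: 6→16
Batch 6: 16→27
Batch 1: 27→39
Batch 4: 39→54
Batch 2: 54→71
Sum = 6+16+27+39+54+71 = 213.
FIFO (arrival order): Batch 1 Batch 2 Batch 3 Batch 4 Batch 5 Batch 6.
Batch 1: 0→12
Batch 2: 12→29
Batch 3: 29→39
Batch 4: 39→54
Batch 5: 54→60
Batch 6: 60→71
Sum = 12+29+39+54+60+71 = 265.
Difference = 213 − 265 = -52.

-52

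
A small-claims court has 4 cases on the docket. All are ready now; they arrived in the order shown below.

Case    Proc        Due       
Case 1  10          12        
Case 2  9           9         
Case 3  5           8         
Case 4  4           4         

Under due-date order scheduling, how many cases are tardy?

EDD (increasing due date): Case 4 Case 3 Case 2 Case 1.
Case 4: 0→4, due 4, tardiness 0
Case 3: 4→9, due 8, tardiness 1
Case 2: 9→18, due 9, tardiness 9
Case 1: 18→28, due 12, tardiness 16
Late cases: 3.

3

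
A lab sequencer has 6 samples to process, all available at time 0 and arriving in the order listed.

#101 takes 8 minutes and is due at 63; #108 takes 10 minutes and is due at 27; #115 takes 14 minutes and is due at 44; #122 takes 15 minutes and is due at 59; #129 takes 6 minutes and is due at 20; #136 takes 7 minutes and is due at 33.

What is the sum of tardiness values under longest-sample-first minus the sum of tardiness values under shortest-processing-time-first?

LPT (decreasing processing time): #122 #115 #108 #101 #136 #129.
#122: 0→15, due 59, tardiness 0
#115: 15→29, due 44, tardiness 0
#108: 29→39, due 27, tardiness 12
#101: 39→47, due 63, tardiness 0
#136: 47→54, due 33, tardiness 21
#129: 54→60, due 20, tardiness 40
Sum = 0+0+12+0+21+40 = 73.
SPT (increasing processing time): #129 #136 #101 #108 #115 #122.
#129: 0→6, due 20, tardiness 0
#136: 6→13, due 33, tardiness 0
#101: 13→21, due 63, tardiness 0
#108: 21→31, due 27, tardiness 4
#115: 31→45, due 44, tardiness 1
#122: 45→60, due 59, tardiness 1
Sum = 0+0+0+4+1+1 = 6.
Difference = 73 − 6 = 67.

67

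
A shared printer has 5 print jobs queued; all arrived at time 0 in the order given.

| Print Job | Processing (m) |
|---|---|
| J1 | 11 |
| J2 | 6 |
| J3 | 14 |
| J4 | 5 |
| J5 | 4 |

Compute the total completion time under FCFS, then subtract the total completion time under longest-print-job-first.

FIFO (arrival order): J1 J2 J3 J4 J5.
J1: 0→11
J2: 11→17
J3: 17→31
J4: 31→36
J5: 36→40
Sum = 11+17+31+36+40 = 135.
LPT (decreasing processing time): J3 J1 J2 J4 J5.
J3: 0→14
J1: 14→25
J2: 25→31
J4: 31→36
J5: 36→40
Sum = 14+25+31+36+40 = 146.
Difference = 135 − 146 = -11.

-11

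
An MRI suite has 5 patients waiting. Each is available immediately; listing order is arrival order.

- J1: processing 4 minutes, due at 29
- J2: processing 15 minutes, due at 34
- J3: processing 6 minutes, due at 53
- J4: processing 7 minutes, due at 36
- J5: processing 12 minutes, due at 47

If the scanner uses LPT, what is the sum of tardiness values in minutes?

15

LPT (decreasing processing time): J2 J5 J4 J3 J1.
J2: 0→15, due 34, tardiness 0
J5: 15→27, due 47, tardiness 0
J4: 27→34, due 36, tardiness 0
J3: 34→40, due 53, tardiness 0
J1: 40→44, due 29, tardiness 15
Sum = 0+0+0+0+15 = 15.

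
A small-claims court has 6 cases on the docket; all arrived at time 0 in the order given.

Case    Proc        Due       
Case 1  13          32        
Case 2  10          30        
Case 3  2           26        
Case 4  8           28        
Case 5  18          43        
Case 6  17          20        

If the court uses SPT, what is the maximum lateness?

SPT (increasing processing time): Case 3 Case 4 Case 2 Case 1 Case 6 Case 5.
Case 3: 0→2, due 26, lateness -24
Case 4: 2→10, due 28, lateness -18
Case 2: 10→20, due 30, lateness -10
Case 1: 20→33, due 32, lateness 1
Case 6: 33→50, due 20, lateness 30
Case 5: 50→68, due 43, lateness 25
Maximum = 30.

30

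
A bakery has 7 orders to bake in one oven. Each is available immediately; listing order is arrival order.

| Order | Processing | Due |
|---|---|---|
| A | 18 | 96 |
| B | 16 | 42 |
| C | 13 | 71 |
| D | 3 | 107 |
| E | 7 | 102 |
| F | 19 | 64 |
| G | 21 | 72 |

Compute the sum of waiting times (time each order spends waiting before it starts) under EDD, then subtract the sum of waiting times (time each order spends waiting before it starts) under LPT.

-25

EDD (increasing due date): B F C G A E D.
B: waits 0, runs 0→16
F: waits 16, runs 16→35
C: waits 35, runs 35→48
G: waits 48, runs 48→69
A: waits 69, runs 69→87
E: waits 87, runs 87→94
D: waits 94, runs 94→97
Sum = 0+16+35+48+69+87+94 = 349.
LPT (decreasing processing time): G F A B C E D.
G: waits 0, runs 0→21
F: waits 21, runs 21→40
A: waits 40, runs 40→58
B: waits 58, runs 58→74
C: waits 74, runs 74→87
E: waits 87, runs 87→94
D: waits 94, runs 94→97
Sum = 0+21+40+58+74+87+94 = 374.
Difference = 349 − 374 = -25.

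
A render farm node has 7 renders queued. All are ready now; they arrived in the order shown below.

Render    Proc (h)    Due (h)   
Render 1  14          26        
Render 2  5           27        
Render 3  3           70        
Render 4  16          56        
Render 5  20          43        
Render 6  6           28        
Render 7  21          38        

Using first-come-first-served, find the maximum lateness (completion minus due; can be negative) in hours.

47

FIFO (arrival order): Render 1 Render 2 Render 3 Render 4 Render 5 Render 6 Render 7.
Render 1: 0→14, due 26, lateness -12
Render 2: 14→19, due 27, lateness -8
Render 3: 19→22, due 70, lateness -48
Render 4: 22→38, due 56, lateness -18
Render 5: 38→58, due 43, lateness 15
Render 6: 58→64, due 28, lateness 36
Render 7: 64→85, due 38, lateness 47
Maximum = 47.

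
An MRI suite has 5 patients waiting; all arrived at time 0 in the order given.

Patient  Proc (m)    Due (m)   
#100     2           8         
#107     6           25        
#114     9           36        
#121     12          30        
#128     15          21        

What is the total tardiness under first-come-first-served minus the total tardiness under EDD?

10

FIFO (arrival order): #100 #107 #114 #121 #128.
#100: 0→2, due 8, tardiness 0
#107: 2→8, due 25, tardiness 0
#114: 8→17, due 36, tardiness 0
#121: 17→29, due 30, tardiness 0
#128: 29→44, due 21, tardiness 23
Sum = 0+0+0+0+23 = 23.
EDD (increasing due date): #100 #128 #107 #121 #114.
#100: 0→2, due 8, tardiness 0
#128: 2→17, due 21, tardiness 0
#107: 17→23, due 25, tardiness 0
#121: 23→35, due 30, tardiness 5
#114: 35→44, due 36, tardiness 8
Sum = 0+0+0+5+8 = 13.
Difference = 23 − 13 = 10.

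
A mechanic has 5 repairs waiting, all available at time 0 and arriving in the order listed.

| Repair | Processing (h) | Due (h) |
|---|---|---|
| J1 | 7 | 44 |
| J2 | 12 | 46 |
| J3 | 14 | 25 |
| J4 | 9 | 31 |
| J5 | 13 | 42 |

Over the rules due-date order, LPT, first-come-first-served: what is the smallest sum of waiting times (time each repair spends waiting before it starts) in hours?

EDD (increasing due date): J3 J4 J5 J1 J2.
J3: waits 0, runs 0→14
J4: waits 14, runs 14→23
J5: waits 23, runs 23→36
J1: waits 36, runs 36→43
J2: waits 43, runs 43→55
Sum = 0+14+23+36+43 = 116.
LPT (decreasing processing time): J3 J5 J2 J4 J1.
J3: waits 0, runs 0→14
J5: waits 14, runs 14→27
J2: waits 27, runs 27→39
J4: waits 39, runs 39→48
J1: waits 48, runs 48→55
Sum = 0+14+27+39+48 = 128.
FIFO (arrival order): J1 J2 J3 J4 J5.
J1: waits 0, runs 0→7
J2: waits 7, runs 7→19
J3: waits 19, runs 19→33
J4: waits 33, runs 33→42
J5: waits 42, runs 42→55
Sum = 0+7+19+33+42 = 101.
EDD 116, LPT 128, FIFO 101 → minimum 101.

101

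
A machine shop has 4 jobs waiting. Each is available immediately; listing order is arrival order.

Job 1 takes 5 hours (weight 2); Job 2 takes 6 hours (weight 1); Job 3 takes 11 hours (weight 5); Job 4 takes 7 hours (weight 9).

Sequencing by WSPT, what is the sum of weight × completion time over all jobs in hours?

228

WSPT (decreasing weight/processing-time ratio): Job 4 Job 3 Job 1 Job 2.
Job 4: finishes 7, weight 9, w·C = 63
Job 3: finishes 18, weight 5, w·C = 90
Job 1: finishes 23, weight 2, w·C = 46
Job 2: finishes 29, weight 1, w·C = 29
Sum = 63+90+46+29 = 228.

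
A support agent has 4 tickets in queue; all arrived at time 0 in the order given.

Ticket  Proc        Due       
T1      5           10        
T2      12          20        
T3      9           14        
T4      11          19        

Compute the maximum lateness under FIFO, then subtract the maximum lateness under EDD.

1

FIFO (arrival order): T1 T2 T3 T4.
T1: 0→5, due 10, lateness -5
T2: 5→17, due 20, lateness -3
T3: 17→26, due 14, lateness 12
T4: 26→37, due 19, lateness 18
Maximum = 18.
EDD (increasing due date): T1 T3 T4 T2.
T1: 0→5, due 10, lateness -5
T3: 5→14, due 14, lateness 0
T4: 14→25, due 19, lateness 6
T2: 25→37, due 20, lateness 17
Maximum = 17.
Difference = 18 − 17 = 1.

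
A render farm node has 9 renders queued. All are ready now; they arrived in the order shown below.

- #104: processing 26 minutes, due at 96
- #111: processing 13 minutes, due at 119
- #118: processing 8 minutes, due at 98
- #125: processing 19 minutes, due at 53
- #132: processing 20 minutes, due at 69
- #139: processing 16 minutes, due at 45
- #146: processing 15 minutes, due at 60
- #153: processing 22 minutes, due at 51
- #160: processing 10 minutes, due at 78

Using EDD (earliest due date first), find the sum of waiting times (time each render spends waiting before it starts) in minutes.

641

EDD (increasing due date): #139 #153 #125 #146 #132 #160 #104 #118 #111.
#139: waits 0, runs 0→16
#153: waits 16, runs 16→38
#125: waits 38, runs 38→57
#146: waits 57, runs 57→72
#132: waits 72, runs 72→92
#160: waits 92, runs 92→102
#104: waits 102, runs 102→128
#118: waits 128, runs 128→136
#111: waits 136, runs 136→149
Sum = 0+16+38+57+72+92+102+128+136 = 641.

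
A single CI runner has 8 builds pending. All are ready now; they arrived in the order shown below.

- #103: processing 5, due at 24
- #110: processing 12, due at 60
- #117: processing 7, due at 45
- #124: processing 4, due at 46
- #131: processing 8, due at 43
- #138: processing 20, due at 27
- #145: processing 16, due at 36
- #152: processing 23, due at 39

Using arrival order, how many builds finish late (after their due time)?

3

FIFO (arrival order): #103 #110 #117 #124 #131 #138 #145 #152.
#103: 0→5, due 24, tardiness 0
#110: 5→17, due 60, tardiness 0
#117: 17→24, due 45, tardiness 0
#124: 24→28, due 46, tardiness 0
#131: 28→36, due 43, tardiness 0
#138: 36→56, due 27, tardiness 29
#145: 56→72, due 36, tardiness 36
#152: 72→95, due 39, tardiness 56
Late builds: 3.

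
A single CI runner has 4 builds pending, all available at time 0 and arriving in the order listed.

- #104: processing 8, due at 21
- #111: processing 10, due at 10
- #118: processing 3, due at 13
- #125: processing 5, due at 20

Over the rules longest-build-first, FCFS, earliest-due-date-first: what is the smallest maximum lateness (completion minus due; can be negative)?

5

LPT (decreasing processing time): #111 #104 #125 #118.
#111: 0→10, due 10, lateness 0
#104: 10→18, due 21, lateness -3
#125: 18→23, due 20, lateness 3
#118: 23→26, due 13, lateness 13
Maximum = 13.
FIFO (arrival order): #104 #111 #118 #125.
#104: 0→8, due 21, lateness -13
#111: 8→18, due 10, lateness 8
#118: 18→21, due 13, lateness 8
#125: 21→26, due 20, lateness 6
Maximum = 8.
EDD (increasing due date): #111 #118 #125 #104.
#111: 0→10, due 10, lateness 0
#118: 10→13, due 13, lateness 0
#125: 13→18, due 20, lateness -2
#104: 18→26, due 21, lateness 5
Maximum = 5.
LPT 13, FIFO 8, EDD 5 → minimum 5.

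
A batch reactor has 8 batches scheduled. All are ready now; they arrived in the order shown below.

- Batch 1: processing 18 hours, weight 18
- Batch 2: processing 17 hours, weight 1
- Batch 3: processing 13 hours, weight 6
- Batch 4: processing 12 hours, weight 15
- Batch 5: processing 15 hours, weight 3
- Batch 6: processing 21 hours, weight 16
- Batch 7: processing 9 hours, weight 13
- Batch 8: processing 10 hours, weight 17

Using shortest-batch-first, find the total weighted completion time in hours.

4954

SPT (increasing processing time): Batch 7 Batch 8 Batch 4 Batch 3 Batch 5 Batch 2 Batch 1 Batch 6.
Batch 7: finishes 9, weight 13, w·C = 117
Batch 8: finishes 19, weight 17, w·C = 323
Batch 4: finishes 31, weight 15, w·C = 465
Batch 3: finishes 44, weight 6, w·C = 264
Batch 5: finishes 59, weight 3, w·C = 177
Batch 2: finishes 76, weight 1, w·C = 76
Batch 1: finishes 94, weight 18, w·C = 1692
Batch 6: finishes 115, weight 16, w·C = 1840
Sum = 117+323+465+264+177+76+1692+1840 = 4954.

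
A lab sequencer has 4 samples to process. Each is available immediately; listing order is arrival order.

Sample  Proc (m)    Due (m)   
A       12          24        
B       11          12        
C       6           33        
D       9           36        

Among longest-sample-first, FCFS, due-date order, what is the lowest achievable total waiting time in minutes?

63

LPT (decreasing processing time): A B D C.
A: waits 0, runs 0→12
B: waits 12, runs 12→23
D: waits 23, runs 23→32
C: waits 32, runs 32→38
Sum = 0+12+23+32 = 67.
FIFO (arrival order): A B C D.
A: waits 0, runs 0→12
B: waits 12, runs 12→23
C: waits 23, runs 23→29
D: waits 29, runs 29→38
Sum = 0+12+23+29 = 64.
EDD (increasing due date): B A C D.
B: waits 0, runs 0→11
A: waits 11, runs 11→23
C: waits 23, runs 23→29
D: waits 29, runs 29→38
Sum = 0+11+23+29 = 63.
LPT 67, FIFO 64, EDD 63 → minimum 63.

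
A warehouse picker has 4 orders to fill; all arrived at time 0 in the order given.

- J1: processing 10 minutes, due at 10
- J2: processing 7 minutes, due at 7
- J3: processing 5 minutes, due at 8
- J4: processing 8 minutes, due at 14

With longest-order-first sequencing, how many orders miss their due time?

LPT (decreasing processing time): J1 J4 J2 J3.
J1: 0→10, due 10, tardiness 0
J4: 10→18, due 14, tardiness 4
J2: 18→25, due 7, tardiness 18
J3: 25→30, due 8, tardiness 22
Late orders: 3.

3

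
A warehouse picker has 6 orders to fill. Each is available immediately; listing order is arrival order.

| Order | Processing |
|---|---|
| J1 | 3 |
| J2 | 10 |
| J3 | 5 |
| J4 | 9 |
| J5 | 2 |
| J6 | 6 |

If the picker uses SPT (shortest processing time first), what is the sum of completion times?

SPT (increasing processing time): J5 J1 J3 J6 J4 J2.
J5: 0→2
J1: 2→5
J3: 5→10
J6: 10→16
J4: 16→25
J2: 25→35
Sum = 2+5+10+16+25+35 = 93.

93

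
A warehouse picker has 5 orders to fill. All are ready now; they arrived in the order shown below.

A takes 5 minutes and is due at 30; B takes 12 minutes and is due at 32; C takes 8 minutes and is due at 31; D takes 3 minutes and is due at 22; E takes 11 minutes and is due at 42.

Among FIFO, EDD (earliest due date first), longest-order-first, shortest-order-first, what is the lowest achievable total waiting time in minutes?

FIFO (arrival order): A B C D E.
A: waits 0, runs 0→5
B: waits 5, runs 5→17
C: waits 17, runs 17→25
D: waits 25, runs 25→28
E: waits 28, runs 28→39
Sum = 0+5+17+25+28 = 75.
EDD (increasing due date): D A C B E.
D: waits 0, runs 0→3
A: waits 3, runs 3→8
C: waits 8, runs 8→16
B: waits 16, runs 16→28
E: waits 28, runs 28→39
Sum = 0+3+8+16+28 = 55.
LPT (decreasing processing time): B E C A D.
B: waits 0, runs 0→12
E: waits 12, runs 12→23
C: waits 23, runs 23→31
A: waits 31, runs 31→36
D: waits 36, runs 36→39
Sum = 0+12+23+31+36 = 102.
SPT (increasing processing time): D A C E B.
D: waits 0, runs 0→3
A: waits 3, runs 3→8
C: waits 8, runs 8→16
E: waits 16, runs 16→27
B: waits 27, runs 27→39
Sum = 0+3+8+16+27 = 54.
FIFO 75, EDD 55, LPT 102, SPT 54 → minimum 54.

54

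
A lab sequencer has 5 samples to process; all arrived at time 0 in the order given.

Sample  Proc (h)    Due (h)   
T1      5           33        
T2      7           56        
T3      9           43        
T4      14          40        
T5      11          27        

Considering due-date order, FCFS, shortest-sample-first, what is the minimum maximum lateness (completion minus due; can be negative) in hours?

EDD (increasing due date): T5 T1 T4 T3 T2.
T5: 0→11, due 27, lateness -16
T1: 11→16, due 33, lateness -17
T4: 16→30, due 40, lateness -10
T3: 30→39, due 43, lateness -4
T2: 39→46, due 56, lateness -10
Maximum = -4.
FIFO (arrival order): T1 T2 T3 T4 T5.
T1: 0→5, due 33, lateness -28
T2: 5→12, due 56, lateness -44
T3: 12→21, due 43, lateness -22
T4: 21→35, due 40, lateness -5
T5: 35→46, due 27, lateness 19
Maximum = 19.
SPT (increasing processing time): T1 T2 T3 T5 T4.
T1: 0→5, due 33, lateness -28
T2: 5→12, due 56, lateness -44
T3: 12→21, due 43, lateness -22
T5: 21→32, due 27, lateness 5
T4: 32→46, due 40, lateness 6
Maximum = 6.
EDD -4, FIFO 19, SPT 6 → minimum -4.

-4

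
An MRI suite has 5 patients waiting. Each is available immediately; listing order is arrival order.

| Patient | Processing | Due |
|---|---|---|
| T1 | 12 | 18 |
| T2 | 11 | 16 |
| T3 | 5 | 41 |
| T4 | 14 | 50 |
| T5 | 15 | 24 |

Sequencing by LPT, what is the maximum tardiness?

36

LPT (decreasing processing time): T5 T4 T1 T2 T3.
T5: 0→15, due 24, tardiness 0
T4: 15→29, due 50, tardiness 0
T1: 29→41, due 18, tardiness 23
T2: 41→52, due 16, tardiness 36
T3: 52→57, due 41, tardiness 16
Maximum = 36.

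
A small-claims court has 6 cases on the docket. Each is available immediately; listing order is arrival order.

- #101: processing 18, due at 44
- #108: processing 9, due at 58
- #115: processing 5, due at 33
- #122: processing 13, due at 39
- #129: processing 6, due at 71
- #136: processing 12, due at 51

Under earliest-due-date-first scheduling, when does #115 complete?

5

EDD (increasing due date): #115 #122 #101 #136 #108 #129.
#115: 0→5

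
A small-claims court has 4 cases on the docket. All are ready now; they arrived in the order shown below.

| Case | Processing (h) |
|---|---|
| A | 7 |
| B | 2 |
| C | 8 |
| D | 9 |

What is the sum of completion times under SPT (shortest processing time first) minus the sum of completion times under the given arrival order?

-5

SPT (increasing processing time): B A C D.
B: 0→2
A: 2→9
C: 9→17
D: 17→26
Sum = 2+9+17+26 = 54.
FIFO (arrival order): A B C D.
A: 0→7
B: 7→9
C: 9→17
D: 17→26
Sum = 7+9+17+26 = 59.
Difference = 54 − 59 = -5.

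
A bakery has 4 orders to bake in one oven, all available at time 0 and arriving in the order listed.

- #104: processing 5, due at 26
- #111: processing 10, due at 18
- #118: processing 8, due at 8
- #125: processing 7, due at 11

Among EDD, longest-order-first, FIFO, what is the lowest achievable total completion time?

EDD (increasing due date): #118 #125 #111 #104.
#118: 0→8
#125: 8→15
#111: 15→25
#104: 25→30
Sum = 8+15+25+30 = 78.
LPT (decreasing processing time): #111 #118 #125 #104.
#111: 0→10
#118: 10→18
#125: 18→25
#104: 25→30
Sum = 10+18+25+30 = 83.
FIFO (arrival order): #104 #111 #118 #125.
#104: 0→5
#111: 5→15
#118: 15→23
#125: 23→30
Sum = 5+15+23+30 = 73.
EDD 78, LPT 83, FIFO 73 → minimum 73.

73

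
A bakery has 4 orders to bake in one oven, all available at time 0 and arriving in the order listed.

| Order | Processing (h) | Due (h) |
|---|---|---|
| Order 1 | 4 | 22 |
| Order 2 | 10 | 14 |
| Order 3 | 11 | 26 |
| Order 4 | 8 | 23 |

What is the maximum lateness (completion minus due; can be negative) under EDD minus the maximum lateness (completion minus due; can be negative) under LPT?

-4

EDD (increasing due date): Order 2 Order 1 Order 4 Order 3.
Order 2: 0→10, due 14, lateness -4
Order 1: 10→14, due 22, lateness -8
Order 4: 14→22, due 23, lateness -1
Order 3: 22→33, due 26, lateness 7
Maximum = 7.
LPT (decreasing processing time): Order 3 Order 2 Order 4 Order 1.
Order 3: 0→11, due 26, lateness -15
Order 2: 11→21, due 14, lateness 7
Order 4: 21→29, due 23, lateness 6
Order 1: 29→33, due 22, lateness 11
Maximum = 11.
Difference = 7 − 11 = -4.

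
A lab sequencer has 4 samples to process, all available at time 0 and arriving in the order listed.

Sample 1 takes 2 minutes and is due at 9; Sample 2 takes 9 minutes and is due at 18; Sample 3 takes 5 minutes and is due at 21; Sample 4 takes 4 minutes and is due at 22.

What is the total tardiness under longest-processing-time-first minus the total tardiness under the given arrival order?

11

LPT (decreasing processing time): Sample 2 Sample 3 Sample 4 Sample 1.
Sample 2: 0→9, due 18, tardiness 0
Sample 3: 9→14, due 21, tardiness 0
Sample 4: 14→18, due 22, tardiness 0
Sample 1: 18→20, due 9, tardiness 11
Sum = 0+0+0+11 = 11.
FIFO (arrival order): Sample 1 Sample 2 Sample 3 Sample 4.
Sample 1: 0→2, due 9, tardiness 0
Sample 2: 2→11, due 18, tardiness 0
Sample 3: 11→16, due 21, tardiness 0
Sample 4: 16→20, due 22, tardiness 0
Sum = 0+0+0+0 = 0.
Difference = 11 − 0 = 11.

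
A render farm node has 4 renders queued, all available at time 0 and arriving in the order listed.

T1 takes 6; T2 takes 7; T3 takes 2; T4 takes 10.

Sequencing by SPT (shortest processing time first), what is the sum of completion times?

SPT (increasing processing time): T3 T1 T2 T4.
T3: 0→2
T1: 2→8
T2: 8→15
T4: 15→25
Sum = 2+8+15+25 = 50.

50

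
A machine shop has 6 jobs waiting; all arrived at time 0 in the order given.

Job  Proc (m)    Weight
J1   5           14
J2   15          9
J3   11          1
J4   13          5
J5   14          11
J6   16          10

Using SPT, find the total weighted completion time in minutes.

1966

SPT (increasing processing time): J1 J3 J4 J5 J2 J6.
J1: finishes 5, weight 14, w·C = 70
J3: finishes 16, weight 1, w·C = 16
J4: finishes 29, weight 5, w·C = 145
J5: finishes 43, weight 11, w·C = 473
J2: finishes 58, weight 9, w·C = 522
J6: finishes 74, weight 10, w·C = 740
Sum = 70+16+145+473+522+740 = 1966.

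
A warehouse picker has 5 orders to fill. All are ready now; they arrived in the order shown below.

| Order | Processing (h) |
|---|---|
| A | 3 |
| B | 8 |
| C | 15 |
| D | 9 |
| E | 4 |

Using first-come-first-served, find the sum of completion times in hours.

114

FIFO (arrival order): A B C D E.
A: 0→3
B: 3→11
C: 11→26
D: 26→35
E: 35→39
Sum = 3+11+26+35+39 = 114.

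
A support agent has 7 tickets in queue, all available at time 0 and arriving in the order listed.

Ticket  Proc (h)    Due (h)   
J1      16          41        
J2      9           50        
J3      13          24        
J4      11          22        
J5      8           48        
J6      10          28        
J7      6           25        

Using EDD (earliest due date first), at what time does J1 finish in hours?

EDD (increasing due date): J4 J3 J7 J6 J1 J5 J2.
J4: 0→11
J3: 11→24
J7: 24→30
J6: 30→40
J1: 40→56

56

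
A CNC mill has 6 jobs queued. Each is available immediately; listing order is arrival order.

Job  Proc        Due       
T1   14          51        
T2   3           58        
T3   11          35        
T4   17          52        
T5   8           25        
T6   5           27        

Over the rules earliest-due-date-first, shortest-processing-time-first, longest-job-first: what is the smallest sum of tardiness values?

EDD (increasing due date): T5 T6 T3 T1 T4 T2.
T5: 0→8, due 25, tardiness 0
T6: 8→13, due 27, tardiness 0
T3: 13→24, due 35, tardiness 0
T1: 24→38, due 51, tardiness 0
T4: 38→55, due 52, tardiness 3
T2: 55→58, due 58, tardiness 0
Sum = 0+0+0+0+3+0 = 3.
SPT (increasing processing time): T2 T6 T5 T3 T1 T4.
T2: 0→3, due 58, tardiness 0
T6: 3→8, due 27, tardiness 0
T5: 8→16, due 25, tardiness 0
T3: 16→27, due 35, tardiness 0
T1: 27→41, due 51, tardiness 0
T4: 41→58, due 52, tardiness 6
Sum = 0+0+0+0+0+6 = 6.
LPT (decreasing processing time): T4 T1 T3 T5 T6 T2.
T4: 0→17, due 52, tardiness 0
T1: 17→31, due 51, tardiness 0
T3: 31→42, due 35, tardiness 7
T5: 42→50, due 25, tardiness 25
T6: 50→55, due 27, tardiness 28
T2: 55→58, due 58, tardiness 0
Sum = 0+0+7+25+28+0 = 60.
EDD 3, SPT 6, LPT 60 → minimum 3.

3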